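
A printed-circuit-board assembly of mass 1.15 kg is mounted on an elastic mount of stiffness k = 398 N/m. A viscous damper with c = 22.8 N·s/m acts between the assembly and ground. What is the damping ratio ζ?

0.533

ω_n = √(k/m) = √(398.0/1.15) = 18.60 rad/s.
Critical damping c_c = 2√(k·m) = 2√(398.0 × 1.15) = 42.79 N·s/m, so ζ = c/c_c = 22.8/42.79 = 0.5329.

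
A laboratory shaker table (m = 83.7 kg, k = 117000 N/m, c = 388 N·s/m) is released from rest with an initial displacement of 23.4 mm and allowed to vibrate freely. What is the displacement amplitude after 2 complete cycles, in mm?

ζ = c/(2√(km)) = 388/(2√(117000 × 83.7)) = 388/6259 = 0.06199.
Logarithmic decrement δ = 2πζ/√(1 − ζ²) = 2π × 0.06199/√(1 − 0.00384) = 0.3903.
After n cycles, x_n/x₀ = e^(−nδ), so x_2 = 23.4 × e^(−2 × 0.3903) = 23.4 × 0.4582 = 10.72 mm.

10.7 mm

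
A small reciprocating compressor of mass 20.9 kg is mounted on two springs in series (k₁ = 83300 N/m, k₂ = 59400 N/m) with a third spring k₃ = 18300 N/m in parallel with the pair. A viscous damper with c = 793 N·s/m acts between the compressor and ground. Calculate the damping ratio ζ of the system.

0.377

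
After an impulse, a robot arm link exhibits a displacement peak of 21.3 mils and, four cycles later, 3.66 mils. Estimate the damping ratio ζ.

0.0699

Logarithmic decrement δ = (1/n)·ln(x₀/x_n) = (1/4)·ln(21.3/3.66) = (1/4)·ln(5.820) = 0.4403.
ζ = δ/√(4π² + δ²) = 0.4403/√(39.48 + 0.194) = 0.4403/6.299 = 0.06991.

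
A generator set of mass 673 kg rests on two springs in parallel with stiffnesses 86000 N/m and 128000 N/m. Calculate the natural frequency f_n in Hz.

Parallel springs add: k_eq = 86000 + 128000 = 214000 N/m.
ω_n = √(k_eq/m) = √(214000/673) = √318.0 = 17.83 rad/s.
f_n = ω_n/(2π) = 17.83/6.283 = 2.838 Hz.

2.84 Hz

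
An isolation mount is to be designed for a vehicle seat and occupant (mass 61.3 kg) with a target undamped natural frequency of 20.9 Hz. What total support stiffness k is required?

1060000 N/m

ω_n = 2πf_n = 2π × 20.9 = 131.3 rad/s.
k = m·ω_n² = 61.3 × 131.3² = 61.3 × 17240 = 1057000 N/m.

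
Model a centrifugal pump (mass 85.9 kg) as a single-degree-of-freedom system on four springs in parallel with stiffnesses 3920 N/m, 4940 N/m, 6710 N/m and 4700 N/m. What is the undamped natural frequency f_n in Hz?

2.44 Hz

Parallel springs add: k_eq = 3920 + 4940 + 6710 + 4700 = 20270 N/m.
ω_n = √(k_eq/m) = √(20270/85.9) = √236.0 = 15.36 rad/s.
f_n = ω_n/(2π) = 15.36/6.283 = 2.445 Hz.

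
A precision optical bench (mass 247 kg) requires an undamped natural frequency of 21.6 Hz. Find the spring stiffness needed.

ω_n = 2πf_n = 2π × 21.6 = 135.7 rad/s.
k = m·ω_n² = 247 × 135.7² = 247 × 18420 = 4550000 N/m.

4550000 N/m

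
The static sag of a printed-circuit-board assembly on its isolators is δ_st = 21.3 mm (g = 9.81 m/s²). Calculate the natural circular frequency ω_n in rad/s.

21.5 rad/s

ω_n = √(g/δ_st) = √(9.81/0.0213) = √460.6 = 21.46 rad/s.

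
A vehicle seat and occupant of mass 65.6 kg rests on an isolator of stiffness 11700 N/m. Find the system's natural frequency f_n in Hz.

ω_n = √(k/m) = √(11700/65.6) = √178.4 = 13.35 rad/s.
f_n = ω_n/(2π) = 13.35/6.283 = 2.126 Hz.

2.13 Hz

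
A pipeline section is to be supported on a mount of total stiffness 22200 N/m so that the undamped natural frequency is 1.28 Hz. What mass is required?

343 kg

ω_n = 2πf_n = 2π × 1.28 = 8.042 rad/s.
m = k/ω_n² = 22200/8.042² = 22200/64.68 = 343.2 kg.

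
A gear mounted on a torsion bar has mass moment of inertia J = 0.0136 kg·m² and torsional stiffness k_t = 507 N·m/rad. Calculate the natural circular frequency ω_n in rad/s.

ω_n = √(k_t/J) = √(507/0.0136) = √37280 = 193.1 rad/s.

193 rad/s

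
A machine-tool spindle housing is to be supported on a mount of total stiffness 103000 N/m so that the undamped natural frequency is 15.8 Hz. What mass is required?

ω_n = 2πf_n = 2π × 15.8 = 99.27 rad/s.
m = k/ω_n² = 103000/99.27² = 103000/9855 = 10.45 kg.

10.5 kg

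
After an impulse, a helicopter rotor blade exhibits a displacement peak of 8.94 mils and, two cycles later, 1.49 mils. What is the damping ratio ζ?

Logarithmic decrement δ = (1/n)·ln(x₀/x_n) = (1/2)·ln(8.94/1.49) = (1/2)·ln(6.000) = 0.8959.
ζ = δ/√(4π² + δ²) = 0.8959/√(39.48 + 0.803) = 0.8959/6.347 = 0.1412.

0.141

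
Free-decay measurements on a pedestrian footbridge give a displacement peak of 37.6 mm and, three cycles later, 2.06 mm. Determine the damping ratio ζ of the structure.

0.152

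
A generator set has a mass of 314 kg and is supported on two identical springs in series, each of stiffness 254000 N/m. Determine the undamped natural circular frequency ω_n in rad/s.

Series springs: 1/k_eq = 2/254000, so k_eq = 254000/2 = 127000 N/m.
ω_n = √(k_eq/m) = √(127000/314) = √404.5 = 20.11 rad/s.

20.1 rad/s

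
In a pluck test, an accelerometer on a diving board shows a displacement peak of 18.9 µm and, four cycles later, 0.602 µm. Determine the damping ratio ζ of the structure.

Logarithmic decrement δ = (1/n)·ln(x₀/x_n) = (1/4)·ln(18.9/0.602) = (1/4)·ln(31.40) = 0.8617.
ζ = δ/√(4π² + δ²) = 0.8617/√(39.48 + 0.742) = 0.8617/6.342 = 0.1359.

0.136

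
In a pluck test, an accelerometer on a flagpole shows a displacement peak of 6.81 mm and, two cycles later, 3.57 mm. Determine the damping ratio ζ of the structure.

0.0513

Logarithmic decrement δ = (1/n)·ln(x₀/x_n) = (1/2)·ln(6.81/3.57) = (1/2)·ln(1.908) = 0.3229.
ζ = δ/√(4π² + δ²) = 0.3229/√(39.48 + 0.104) = 0.3229/6.291 = 0.05133.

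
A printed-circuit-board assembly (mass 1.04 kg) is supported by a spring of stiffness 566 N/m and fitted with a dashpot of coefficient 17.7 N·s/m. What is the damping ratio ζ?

0.365

ω_n = √(k/m) = √(566.0/1.04) = 23.33 rad/s.
Critical damping c_c = 2√(k·m) = 2√(566.0 × 1.04) = 48.52 N·s/m, so ζ = c/c_c = 17.7/48.52 = 0.3648.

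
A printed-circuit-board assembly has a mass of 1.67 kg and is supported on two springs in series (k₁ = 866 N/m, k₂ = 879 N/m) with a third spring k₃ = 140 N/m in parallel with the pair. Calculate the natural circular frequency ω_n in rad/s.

Series pair: k_s = k₁k₂/(k₁+k₂) = (866)(879)/(866 + 879) = 436.2 N/m. In parallel with k₃: k_eq = 436.2 + 140 = 576.2 N/m.
ω_n = √(k_eq/m) = √(576.2/1.67) = √345.0 = 18.58 rad/s.

18.6 rad/s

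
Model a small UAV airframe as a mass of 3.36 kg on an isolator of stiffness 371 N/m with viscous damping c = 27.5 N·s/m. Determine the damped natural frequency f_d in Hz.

ω_n = √(k/m) = √(371.0/3.36) = 10.51 rad/s.
Critical damping c_c = 2√(k·m) = 2√(371.0 × 3.36) = 70.61 N·s/m, so ζ = c/c_c = 27.5/70.61 = 0.3894.
ω_d = ω_n√(1 − ζ²) = 10.51 × √(1 − 0.152) = 9.678 rad/s.
f_d = ω_d/(2π) = 1.540 Hz.

1.54 Hz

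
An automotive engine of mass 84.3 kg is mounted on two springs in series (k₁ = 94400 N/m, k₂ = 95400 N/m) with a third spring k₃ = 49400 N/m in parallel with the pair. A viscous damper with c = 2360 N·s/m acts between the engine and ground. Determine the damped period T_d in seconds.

0.204 s

Series pair: k_s = k₁k₂/(k₁+k₂) = (94400)(95400)/(94400 + 95400) = 47450 N/m. In parallel with k₃: k_eq = 47450 + 49400 = 96850 N/m.
ω_n = √(k_eq/m) = √(96850/84.3) = 33.89 rad/s.
Critical damping c_c = 2√(k_eq·m) = 2√(96850 × 84.3) = 5715 N·s/m, so ζ = c/c_c = 2360/5715 = 0.4130.
ω_d = ω_n√(1 − ζ²) = 33.89 × √(1 − 0.171) = 30.87 rad/s.
T_d = 2π/ω_d = 0.2035 s.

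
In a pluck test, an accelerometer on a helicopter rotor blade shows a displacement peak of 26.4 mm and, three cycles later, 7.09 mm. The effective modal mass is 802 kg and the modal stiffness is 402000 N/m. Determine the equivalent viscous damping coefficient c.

2500 N·s/m

Logarithmic decrement δ = (1/n)·ln(x₀/x_n) = (1/3)·ln(26.4/7.09) = (1/3)·ln(3.724) = 0.4382.
ζ = δ/√(4π² + δ²) = 0.4382/√(39.48 + 0.192) = 0.4382/6.298 = 0.06958.
c = ζ · 2√(km) = 0.06958 × 2√(402000 × 802) = 0.06958 × 35910 = 2499 N·s/m.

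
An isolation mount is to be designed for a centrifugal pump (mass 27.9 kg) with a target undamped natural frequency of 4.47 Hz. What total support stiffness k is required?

ω_n = 2πf_n = 2π × 4.47 = 28.09 rad/s.
k = m·ω_n² = 27.9 × 28.09² = 27.9 × 788.8 = 22010 N/m.

22000 N/m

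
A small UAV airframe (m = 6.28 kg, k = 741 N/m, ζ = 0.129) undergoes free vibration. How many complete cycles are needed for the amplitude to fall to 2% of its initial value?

5 cycles

Logarithmic decrement δ = 2πζ/√(1 − ζ²) = 2π × 0.1290/√(1 − 0.0166) = 0.8174.
x_n/x₀ = e^(−nδ) ≤ 0.02; take ln: n ≥ ln(1/0.02)/δ = 3.912/0.8174 = 4.786.
So 5 complete cycles are required.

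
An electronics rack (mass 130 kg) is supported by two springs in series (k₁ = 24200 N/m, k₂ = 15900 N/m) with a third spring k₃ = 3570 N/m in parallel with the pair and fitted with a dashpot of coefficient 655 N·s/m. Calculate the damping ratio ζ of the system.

0.250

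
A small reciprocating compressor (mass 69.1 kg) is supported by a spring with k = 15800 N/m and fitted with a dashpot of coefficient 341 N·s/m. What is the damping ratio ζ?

0.163

ω_n = √(k/m) = √(15800/69.1) = 15.12 rad/s.
Critical damping c_c = 2√(k·m) = 2√(15800 × 69.1) = 2090 N·s/m, so ζ = c/c_c = 341/2090 = 0.1632.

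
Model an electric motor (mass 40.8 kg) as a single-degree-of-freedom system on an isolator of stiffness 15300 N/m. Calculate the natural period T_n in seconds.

ω_n = √(k/m) = √(15300/40.8) = √375.0 = 19.36 rad/s.
T_n = 2π/ω_n = 6.283/19.36 = 0.3245 s.

0.324 s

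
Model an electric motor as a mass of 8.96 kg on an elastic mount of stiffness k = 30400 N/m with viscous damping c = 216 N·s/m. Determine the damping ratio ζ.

0.207

ω_n = √(k/m) = √(30400/8.96) = 58.25 rad/s.
Critical damping c_c = 2√(k·m) = 2√(30400 × 8.96) = 1044 N·s/m, so ζ = c/c_c = 216/1044 = 0.2069.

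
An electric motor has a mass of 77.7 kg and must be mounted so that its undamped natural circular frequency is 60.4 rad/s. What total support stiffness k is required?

k = m·ω_n² = 77.7 × 60.40² = 77.7 × 3648 = 283500 N/m.

283000 N/m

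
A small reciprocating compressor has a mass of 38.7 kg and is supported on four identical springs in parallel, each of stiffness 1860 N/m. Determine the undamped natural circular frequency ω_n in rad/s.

Parallel springs add: k_eq = 4 × 1860 = 7440 N/m.
ω_n = √(k_eq/m) = √(7440/38.7) = √192.2 = 13.87 rad/s.

13.9 rad/s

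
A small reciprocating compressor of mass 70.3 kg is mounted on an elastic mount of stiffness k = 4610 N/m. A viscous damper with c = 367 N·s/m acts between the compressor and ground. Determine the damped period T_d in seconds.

0.820 s

ω_n = √(k/m) = √(4610/70.3) = 8.098 rad/s.
Critical damping c_c = 2√(k·m) = 2√(4610 × 70.3) = 1139 N·s/m, so ζ = c/c_c = 367/1139 = 0.3223.
ω_d = ω_n√(1 − ζ²) = 8.098 × √(1 − 0.104) = 7.666 rad/s.
T_d = 2π/ω_d = 0.8197 s.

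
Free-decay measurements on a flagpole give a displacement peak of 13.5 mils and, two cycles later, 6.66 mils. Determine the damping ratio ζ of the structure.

0.0561

Logarithmic decrement δ = (1/n)·ln(x₀/x_n) = (1/2)·ln(13.5/6.66) = (1/2)·ln(2.027) = 0.3533.
ζ = δ/√(4π² + δ²) = 0.3533/√(39.48 + 0.125) = 0.3533/6.293 = 0.05614.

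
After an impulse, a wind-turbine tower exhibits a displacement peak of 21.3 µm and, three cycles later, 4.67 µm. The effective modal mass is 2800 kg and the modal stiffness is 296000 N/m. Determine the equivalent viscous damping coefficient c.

4620 N·s/m

Logarithmic decrement δ = (1/n)·ln(x₀/x_n) = (1/3)·ln(21.3/4.67) = (1/3)·ln(4.561) = 0.5058.
ζ = δ/√(4π² + δ²) = 0.5058/√(39.48 + 0.256) = 0.5058/6.304 = 0.08025.
c = ζ · 2√(km) = 0.08025 × 2√(296000 × 2800) = 0.08025 × 57580 = 4621 N·s/m.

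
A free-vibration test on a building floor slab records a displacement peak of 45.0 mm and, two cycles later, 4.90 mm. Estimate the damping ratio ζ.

Logarithmic decrement δ = (1/n)·ln(x₀/x_n) = (1/2)·ln(45.0/4.90) = (1/2)·ln(9.184) = 1.109.
ζ = δ/√(4π² + δ²) = 1.109/√(39.48 + 1.23) = 1.109/6.380 = 0.1738.

0.174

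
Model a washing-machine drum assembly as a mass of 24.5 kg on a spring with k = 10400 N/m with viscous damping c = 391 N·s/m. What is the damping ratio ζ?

0.387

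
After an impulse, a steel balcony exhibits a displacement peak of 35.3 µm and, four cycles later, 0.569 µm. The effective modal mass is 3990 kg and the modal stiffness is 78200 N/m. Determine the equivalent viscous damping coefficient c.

Logarithmic decrement δ = (1/n)·ln(x₀/x_n) = (1/4)·ln(35.3/0.569) = (1/4)·ln(62.04) = 1.032.
ζ = δ/√(4π² + δ²) = 1.032/√(39.48 + 1.06) = 1.032/6.367 = 0.1621.
c = ζ · 2√(km) = 0.1621 × 2√(78200 × 3990) = 0.1621 × 35330 = 5726 N·s/m.

5730 N·s/m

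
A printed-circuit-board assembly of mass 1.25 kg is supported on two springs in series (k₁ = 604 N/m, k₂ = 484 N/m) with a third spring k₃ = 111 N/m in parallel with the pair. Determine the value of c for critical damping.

43.6 N·s/m

Series pair: k_s = k₁k₂/(k₁+k₂) = (604)(484)/(604 + 484) = 268.7 N/m. In parallel with k₃: k_eq = 268.7 + 111 = 379.7 N/m.
c_c = 2√(k_eq·m) = 2√(379.7 × 1.25) = 2 × 21.79 = 43.57 N·s/m.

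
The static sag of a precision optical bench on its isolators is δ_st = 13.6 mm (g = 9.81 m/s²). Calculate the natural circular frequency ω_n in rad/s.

ω_n = √(g/δ_st) = √(9.81/0.0136) = √721.3 = 26.86 rad/s.

26.9 rad/s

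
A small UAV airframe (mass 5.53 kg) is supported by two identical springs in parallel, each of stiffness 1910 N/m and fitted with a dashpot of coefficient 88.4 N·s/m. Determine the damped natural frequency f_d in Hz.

Parallel springs add: k_eq = 2 × 1910 = 3820 N/m.
ω_n = √(k_eq/m) = √(3820/5.53) = 26.28 rad/s.
Critical damping c_c = 2√(k_eq·m) = 2√(3820 × 5.53) = 290.7 N·s/m, so ζ = c/c_c = 88.4/290.7 = 0.3041.
ω_d = ω_n√(1 − ζ²) = 26.28 × √(1 − 0.0925) = 25.04 rad/s.
f_d = ω_d/(2π) = 3.985 Hz.

3.98 Hz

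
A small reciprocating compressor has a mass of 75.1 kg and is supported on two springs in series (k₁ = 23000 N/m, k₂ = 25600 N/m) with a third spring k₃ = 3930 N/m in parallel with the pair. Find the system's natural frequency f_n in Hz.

Series pair: k_s = k₁k₂/(k₁+k₂) = (23000)(25600)/(23000 + 25600) = 12120 N/m. In parallel with k₃: k_eq = 12120 + 3930 = 16050 N/m.
ω_n = √(k_eq/m) = √(16050/75.1) = √213.7 = 14.62 rad/s.
f_n = ω_n/(2π) = 14.62/6.283 = 2.326 Hz.

2.33 Hz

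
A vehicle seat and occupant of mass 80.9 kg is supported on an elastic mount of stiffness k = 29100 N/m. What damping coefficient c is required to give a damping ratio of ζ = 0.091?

279 N·s/m

c_c = 2√(k·m) = 2√(29100 × 80.9) = 3069 N·s/m.
c = ζ·c_c = 0.091 × 3069 = 279.2 N·s/m.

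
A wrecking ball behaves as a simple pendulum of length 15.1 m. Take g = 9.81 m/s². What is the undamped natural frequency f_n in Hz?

For a simple pendulum ω_n = √(g/L) = √(9.81/15.1) = √0.6497 = 0.8060 rad/s.
f_n = ω_n/(2π) = 0.8060/6.283 = 0.1283 Hz.

0.128 Hz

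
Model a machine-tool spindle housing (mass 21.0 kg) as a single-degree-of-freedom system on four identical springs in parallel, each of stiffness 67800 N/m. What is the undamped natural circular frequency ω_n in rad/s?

114 rad/s

Parallel springs add: k_eq = 4 × 67800 = 271200 N/m.
ω_n = √(k_eq/m) = √(271200/21.0) = √12910 = 113.6 rad/s.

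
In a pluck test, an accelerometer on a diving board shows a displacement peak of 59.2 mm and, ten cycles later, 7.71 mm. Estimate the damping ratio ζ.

Logarithmic decrement δ = (1/n)·ln(x₀/x_n) = (1/10)·ln(59.2/7.71) = (1/10)·ln(7.678) = 0.2038.
ζ = δ/√(4π² + δ²) = 0.2038/√(39.48 + 0.0416) = 0.2038/6.286 = 0.03243.

0.0324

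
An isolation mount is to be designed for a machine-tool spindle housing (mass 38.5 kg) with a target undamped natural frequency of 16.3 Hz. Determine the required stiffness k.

404000 N/m

ω_n = 2πf_n = 2π × 16.3 = 102.4 rad/s.
k = m·ω_n² = 38.5 × 102.4² = 38.5 × 10490 = 403800 N/m.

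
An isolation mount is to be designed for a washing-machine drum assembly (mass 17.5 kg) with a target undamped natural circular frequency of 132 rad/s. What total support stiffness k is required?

305000 N/m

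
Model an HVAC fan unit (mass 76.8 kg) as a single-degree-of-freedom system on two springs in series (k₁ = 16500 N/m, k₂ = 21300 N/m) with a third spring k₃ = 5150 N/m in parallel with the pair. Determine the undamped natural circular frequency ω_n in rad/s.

13.7 rad/s

Series pair: k_s = k₁k₂/(k₁+k₂) = (16500)(21300)/(16500 + 21300) = 9298 N/m. In parallel with k₃: k_eq = 9298 + 5150 = 14450 N/m.
ω_n = √(k_eq/m) = √(14450/76.8) = √188.1 = 13.72 rad/s.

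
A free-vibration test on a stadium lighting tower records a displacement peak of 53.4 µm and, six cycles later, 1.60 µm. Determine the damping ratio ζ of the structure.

Logarithmic decrement δ = (1/n)·ln(x₀/x_n) = (1/6)·ln(53.4/1.60) = (1/6)·ln(33.38) = 0.5846.
ζ = δ/√(4π² + δ²) = 0.5846/√(39.48 + 0.342) = 0.5846/6.310 = 0.09265.

0.0926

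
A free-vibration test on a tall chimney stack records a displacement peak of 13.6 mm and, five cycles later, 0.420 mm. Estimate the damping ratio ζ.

Logarithmic decrement δ = (1/n)·ln(x₀/x_n) = (1/5)·ln(13.6/0.420) = (1/5)·ln(32.38) = 0.6955.
ζ = δ/√(4π² + δ²) = 0.6955/√(39.48 + 0.484) = 0.6955/6.322 = 0.1100.

0.110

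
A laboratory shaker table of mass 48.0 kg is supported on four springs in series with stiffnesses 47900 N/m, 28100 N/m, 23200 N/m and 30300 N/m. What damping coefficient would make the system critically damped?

1200 N·s/m

Series springs: 1/k_eq = 1/47900 + 1/28100 + 1/23200 + 1/30300 = 0.0001326, so k_eq = 7543 N/m.
c_c = 2√(k_eq·m) = 2√(7543 × 48.0) = 2 × 601.7 = 1203 N·s/m.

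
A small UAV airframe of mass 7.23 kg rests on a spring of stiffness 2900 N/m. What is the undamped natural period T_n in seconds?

0.314 s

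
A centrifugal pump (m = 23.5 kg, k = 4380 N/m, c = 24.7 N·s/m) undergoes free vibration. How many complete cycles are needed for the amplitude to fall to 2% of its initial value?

17 cycles

ζ = c/(2√(km)) = 24.7/(2√(4380 × 23.5)) = 24.7/641.7 = 0.03849.
Logarithmic decrement δ = 2πζ/√(1 − ζ²) = 2π × 0.03849/√(1 − 0.00148) = 0.2420.
x_n/x₀ = e^(−nδ) ≤ 0.02; take ln: n ≥ ln(1/0.02)/δ = 3.912/0.2420 = 16.16.
So 17 complete cycles are required.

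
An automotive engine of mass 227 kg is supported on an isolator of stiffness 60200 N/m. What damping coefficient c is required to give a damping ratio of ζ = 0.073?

540 N·s/m

c_c = 2√(k·m) = 2√(60200 × 227) = 7393 N·s/m.
c = ζ·c_c = 0.073 × 7393 = 539.7 N·s/m.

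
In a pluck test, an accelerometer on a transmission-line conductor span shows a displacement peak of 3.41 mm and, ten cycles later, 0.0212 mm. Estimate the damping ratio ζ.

Logarithmic decrement δ = (1/n)·ln(x₀/x_n) = (1/10)·ln(3.41/0.0212) = (1/10)·ln(160.8) = 0.5080.
ζ = δ/√(4π² + δ²) = 0.5080/√(39.48 + 0.258) = 0.5080/6.304 = 0.08060.

0.0806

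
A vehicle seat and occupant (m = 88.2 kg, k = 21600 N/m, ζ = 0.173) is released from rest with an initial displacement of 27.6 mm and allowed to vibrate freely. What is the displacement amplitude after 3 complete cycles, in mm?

Logarithmic decrement δ = 2πζ/√(1 − ζ²) = 2π × 0.1730/√(1 − 0.0299) = 1.104.
After n cycles, x_n/x₀ = e^(−nδ), so x_3 = 27.6 × e^(−3 × 1.104) = 27.6 × 0.03648 = 1.007 mm.

1.01 mm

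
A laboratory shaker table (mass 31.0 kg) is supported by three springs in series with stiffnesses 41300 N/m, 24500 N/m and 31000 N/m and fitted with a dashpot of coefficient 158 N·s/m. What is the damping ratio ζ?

0.140

Series springs: 1/k_eq = 1/41300 + 1/24500 + 1/31000 = 9.729×10^-5, so k_eq = 10280 N/m.
ω_n = √(k_eq/m) = √(10280/31.0) = 18.21 rad/s.
Critical damping c_c = 2√(k_eq·m) = 2√(10280 × 31.0) = 1129 N·s/m, so ζ = c/c_c = 158/1129 = 0.1400.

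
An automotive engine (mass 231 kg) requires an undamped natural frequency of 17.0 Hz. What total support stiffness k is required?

2640000 N/m

ω_n = 2πf_n = 2π × 17.0 = 106.8 rad/s.
k = m·ω_n² = 231 × 106.8² = 231 × 11410 = 2636000 N/m.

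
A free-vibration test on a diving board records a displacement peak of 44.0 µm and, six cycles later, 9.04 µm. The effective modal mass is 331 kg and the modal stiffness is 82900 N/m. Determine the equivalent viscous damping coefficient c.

Logarithmic decrement δ = (1/n)·ln(x₀/x_n) = (1/6)·ln(44.0/9.04) = (1/6)·ln(4.867) = 0.2638.
ζ = δ/√(4π² + δ²) = 0.2638/√(39.48 + 0.0696) = 0.2638/6.289 = 0.04194.
c = ζ · 2√(km) = 0.04194 × 2√(82900 × 331) = 0.04194 × 10480 = 439.4 N·s/m.

439 N·s/m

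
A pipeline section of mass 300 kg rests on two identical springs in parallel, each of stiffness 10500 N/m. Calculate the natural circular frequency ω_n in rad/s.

Parallel springs add: k_eq = 2 × 10500 = 21000 N/m.
ω_n = √(k_eq/m) = √(21000/300) = √70.00 = 8.367 rad/s.

8.37 rad/s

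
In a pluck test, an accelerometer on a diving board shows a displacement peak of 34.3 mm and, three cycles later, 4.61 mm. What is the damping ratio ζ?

Logarithmic decrement δ = (1/n)·ln(x₀/x_n) = (1/3)·ln(34.3/4.61) = (1/3)·ln(7.440) = 0.6690.
ζ = δ/√(4π² + δ²) = 0.6690/√(39.48 + 0.448) = 0.6690/6.319 = 0.1059.

0.106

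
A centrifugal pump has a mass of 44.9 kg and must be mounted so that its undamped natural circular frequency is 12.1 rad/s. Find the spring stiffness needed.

6570 N/m

k = m·ω_n² = 44.9 × 12.10² = 44.9 × 146.4 = 6574 N/m.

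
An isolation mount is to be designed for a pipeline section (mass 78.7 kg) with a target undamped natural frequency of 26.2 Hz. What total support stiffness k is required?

ω_n = 2πf_n = 2π × 26.2 = 164.6 rad/s.
k = m·ω_n² = 78.7 × 164.6² = 78.7 × 27100 = 2133000 N/m.

2130000 N/m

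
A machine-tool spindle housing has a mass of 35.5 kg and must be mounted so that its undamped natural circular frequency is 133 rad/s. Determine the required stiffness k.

628000 N/m

k = m·ω_n² = 35.5 × 133.0² = 35.5 × 17690 = 628000 N/m.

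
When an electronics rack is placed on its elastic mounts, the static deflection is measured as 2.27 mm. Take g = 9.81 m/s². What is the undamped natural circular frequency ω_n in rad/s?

ω_n = √(g/δ_st) = √(9.81/0.00227) = √4322 = 65.74 rad/s.

65.7 rad/s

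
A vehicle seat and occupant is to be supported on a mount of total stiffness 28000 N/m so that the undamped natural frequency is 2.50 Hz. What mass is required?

113 kg

ω_n = 2πf_n = 2π × 2.50 = 15.71 rad/s.
m = k/ω_n² = 28000/15.71² = 28000/246.7 = 113.5 kg.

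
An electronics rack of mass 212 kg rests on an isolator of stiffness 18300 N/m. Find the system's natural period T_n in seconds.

0.676 s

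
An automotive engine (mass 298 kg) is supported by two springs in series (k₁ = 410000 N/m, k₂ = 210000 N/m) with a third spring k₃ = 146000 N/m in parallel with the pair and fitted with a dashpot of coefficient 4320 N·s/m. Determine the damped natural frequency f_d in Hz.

Series pair: k_s = k₁k₂/(k₁+k₂) = (410000)(210000)/(410000 + 210000) = 138900 N/m. In parallel with k₃: k_eq = 138900 + 146000 = 284900 N/m.
ω_n = √(k_eq/m) = √(284900/298) = 30.92 rad/s.
Critical damping c_c = 2√(k_eq·m) = 2√(284900 × 298) = 18430 N·s/m, so ζ = c/c_c = 4320/18430 = 0.2344.
ω_d = ω_n√(1 − ζ²) = 30.92 × √(1 − 0.0550) = 30.06 rad/s.
f_d = ω_d/(2π) = 4.784 Hz.

4.78 Hz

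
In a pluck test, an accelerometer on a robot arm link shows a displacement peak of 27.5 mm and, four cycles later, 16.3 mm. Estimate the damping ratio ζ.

0.0208

Logarithmic decrement δ = (1/n)·ln(x₀/x_n) = (1/4)·ln(27.5/16.3) = (1/4)·ln(1.687) = 0.1308.
ζ = δ/√(4π² + δ²) = 0.1308/√(39.48 + 0.0171) = 0.1308/6.285 = 0.02081.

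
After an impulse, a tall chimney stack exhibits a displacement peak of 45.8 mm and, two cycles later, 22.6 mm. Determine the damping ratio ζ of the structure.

Logarithmic decrement δ = (1/n)·ln(x₀/x_n) = (1/2)·ln(45.8/22.6) = (1/2)·ln(2.027) = 0.3532.
ζ = δ/√(4π² + δ²) = 0.3532/√(39.48 + 0.125) = 0.3532/6.293 = 0.05612.

0.0561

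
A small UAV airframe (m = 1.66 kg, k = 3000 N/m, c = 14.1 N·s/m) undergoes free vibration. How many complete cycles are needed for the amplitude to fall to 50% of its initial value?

2 cycles

ζ = c/(2√(km)) = 14.1/(2√(3000 × 1.66)) = 14.1/141.1 = 0.09990.
Logarithmic decrement δ = 2πζ/√(1 − ζ²) = 2π × 0.09990/√(1 − 0.00998) = 0.6309.
x_n/x₀ = e^(−nδ) ≤ 0.5; take ln: n ≥ ln(1/0.5)/δ = 0.6931/0.6309 = 1.099.
So 2 complete cycles are required.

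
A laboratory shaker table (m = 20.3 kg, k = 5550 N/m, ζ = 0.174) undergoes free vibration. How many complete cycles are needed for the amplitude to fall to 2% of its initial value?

Logarithmic decrement δ = 2πζ/√(1 − ζ²) = 2π × 0.1740/√(1 − 0.0303) = 1.110.
x_n/x₀ = e^(−nδ) ≤ 0.02; take ln: n ≥ ln(1/0.02)/δ = 3.912/1.110 = 3.524.
So 4 complete cycles are required.

4 cycles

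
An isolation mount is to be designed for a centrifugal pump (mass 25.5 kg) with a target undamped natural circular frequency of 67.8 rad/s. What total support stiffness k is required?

117000 N/m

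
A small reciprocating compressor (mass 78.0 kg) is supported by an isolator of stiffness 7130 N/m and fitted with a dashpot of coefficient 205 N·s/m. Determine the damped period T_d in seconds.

0.663 s

ω_n = √(k/m) = √(7130/78.0) = 9.561 rad/s.
Critical damping c_c = 2√(k·m) = 2√(7130 × 78.0) = 1491 N·s/m, so ζ = c/c_c = 205/1491 = 0.1374.
ω_d = ω_n√(1 − ζ²) = 9.561 × √(1 − 0.0189) = 9.470 rad/s.
T_d = 2π/ω_d = 0.6635 s.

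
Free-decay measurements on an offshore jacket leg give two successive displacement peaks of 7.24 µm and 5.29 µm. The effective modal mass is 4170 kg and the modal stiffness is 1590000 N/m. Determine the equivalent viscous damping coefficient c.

8120 N·s/m

Logarithmic decrement δ = (1/n)·ln(x₀/x_n) = (1/1)·ln(7.24/5.29) = (1/1)·ln(1.369) = 0.3138.
ζ = δ/√(4π² + δ²) = 0.3138/√(39.48 + 0.0985) = 0.3138/6.291 = 0.04988.
c = ζ · 2√(km) = 0.04988 × 2√(1590000 × 4170) = 0.04988 × 162900 = 8123 N·s/m.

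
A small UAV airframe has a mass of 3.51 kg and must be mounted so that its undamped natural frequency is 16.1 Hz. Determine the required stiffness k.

35900 N/m

ω_n = 2πf_n = 2π × 16.1 = 101.2 rad/s.
k = m·ω_n² = 3.51 × 101.2² = 3.51 × 10230 = 35920 N/m.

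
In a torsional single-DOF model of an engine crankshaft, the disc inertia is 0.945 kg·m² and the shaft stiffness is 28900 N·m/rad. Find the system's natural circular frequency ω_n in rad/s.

175 rad/s

ω_n = √(k_t/J) = √(28900/0.945) = √30580 = 174.9 rad/s.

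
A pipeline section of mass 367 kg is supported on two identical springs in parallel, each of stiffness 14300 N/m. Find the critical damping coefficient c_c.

6480 N·s/m

Parallel springs add: k_eq = 2 × 14300 = 28600 N/m.
c_c = 2√(k_eq·m) = 2√(28600 × 367) = 2 × 3240 = 6480 N·s/m.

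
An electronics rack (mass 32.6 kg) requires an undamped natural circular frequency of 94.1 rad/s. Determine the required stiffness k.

k = m·ω_n² = 32.6 × 94.10² = 32.6 × 8855 = 288700 N/m.

289000 N/m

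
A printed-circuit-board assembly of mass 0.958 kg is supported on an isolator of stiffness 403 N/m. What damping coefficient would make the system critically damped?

c_c = 2√(k·m) = 2√(403.0 × 0.958) = 2 × 19.65 = 39.30 N·s/m.

39.3 N·s/m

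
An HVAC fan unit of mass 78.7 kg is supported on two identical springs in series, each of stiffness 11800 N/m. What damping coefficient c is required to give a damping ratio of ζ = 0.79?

Series springs: 1/k_eq = 2/11800, so k_eq = 11800/2 = 5900 N/m.
c_c = 2√(k_eq·m) = 2√(5900 × 78.7) = 1363 N·s/m.
c = ζ·c_c = 0.79 × 1363 = 1077 N·s/m.

1080 N·s/m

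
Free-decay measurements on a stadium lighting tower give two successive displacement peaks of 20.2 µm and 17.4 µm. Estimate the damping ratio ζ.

Logarithmic decrement δ = (1/n)·ln(x₀/x_n) = (1/1)·ln(20.2/17.4) = (1/1)·ln(1.161) = 0.1492.
ζ = δ/√(4π² + δ²) = 0.1492/√(39.48 + 0.0223) = 0.1492/6.285 = 0.02374.

0.0237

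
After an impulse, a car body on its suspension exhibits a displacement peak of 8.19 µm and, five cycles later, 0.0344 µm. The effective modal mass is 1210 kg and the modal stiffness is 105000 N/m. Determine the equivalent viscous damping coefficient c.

Logarithmic decrement δ = (1/n)·ln(x₀/x_n) = (1/5)·ln(8.19/0.0344) = (1/5)·ln(238.1) = 1.095.
ζ = δ/√(4π² + δ²) = 1.095/√(39.48 + 1.20) = 1.095/6.378 = 0.1716.
c = ζ · 2√(km) = 0.1716 × 2√(105000 × 1210) = 0.1716 × 22540 = 3869 N·s/m.

3870 N·s/m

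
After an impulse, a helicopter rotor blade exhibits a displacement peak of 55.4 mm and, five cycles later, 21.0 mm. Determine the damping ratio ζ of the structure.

Logarithmic decrement δ = (1/n)·ln(x₀/x_n) = (1/5)·ln(55.4/21.0) = (1/5)·ln(2.638) = 0.1940.
ζ = δ/√(4π² + δ²) = 0.1940/√(39.48 + 0.0376) = 0.1940/6.286 = 0.03086.

0.0309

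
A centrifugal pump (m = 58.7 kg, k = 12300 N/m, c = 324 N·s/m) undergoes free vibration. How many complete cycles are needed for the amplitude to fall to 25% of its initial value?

ζ = c/(2√(km)) = 324/(2√(12300 × 58.7)) = 324/1699 = 0.1907.
Logarithmic decrement δ = 2πζ/√(1 − ζ²) = 2π × 0.1907/√(1 − 0.0363) = 1.220.
x_n/x₀ = e^(−nδ) ≤ 0.25; take ln: n ≥ ln(1/0.25)/δ = 1.386/1.220 = 1.136.
So 2 complete cycles are required.

2 cycles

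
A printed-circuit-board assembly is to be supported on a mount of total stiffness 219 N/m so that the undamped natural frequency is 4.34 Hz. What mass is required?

ω_n = 2πf_n = 2π × 4.34 = 27.27 rad/s.
m = k/ω_n² = 219/27.27² = 219/743.6 = 0.2945 kg.

0.295 kg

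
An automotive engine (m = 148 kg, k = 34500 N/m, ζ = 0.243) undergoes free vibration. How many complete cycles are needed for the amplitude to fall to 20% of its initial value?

2 cycles

Logarithmic decrement δ = 2πζ/√(1 − ζ²) = 2π × 0.2430/√(1 − 0.0590) = 1.574.
x_n/x₀ = e^(−nδ) ≤ 0.2; take ln: n ≥ ln(1/0.2)/δ = 1.609/1.574 = 1.023.
So 2 complete cycles are required.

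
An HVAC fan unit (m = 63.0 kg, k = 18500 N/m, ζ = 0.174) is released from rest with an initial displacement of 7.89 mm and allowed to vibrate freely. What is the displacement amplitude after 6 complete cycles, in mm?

0.0101 mm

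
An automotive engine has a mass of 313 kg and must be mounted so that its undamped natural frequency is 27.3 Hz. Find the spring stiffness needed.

ω_n = 2πf_n = 2π × 27.3 = 171.5 rad/s.
k = m·ω_n² = 313 × 171.5² = 313 × 29420 = 9209000 N/m.

9210000 N/m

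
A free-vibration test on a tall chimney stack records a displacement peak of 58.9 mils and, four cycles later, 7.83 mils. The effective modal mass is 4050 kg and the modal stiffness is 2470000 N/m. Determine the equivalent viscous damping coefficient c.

16000 N·s/m

Logarithmic decrement δ = (1/n)·ln(x₀/x_n) = (1/4)·ln(58.9/7.83) = (1/4)·ln(7.522) = 0.5045.
ζ = δ/√(4π² + δ²) = 0.5045/√(39.48 + 0.254) = 0.5045/6.303 = 0.08003.
c = ζ · 2√(km) = 0.08003 × 2√(2470000 × 4050) = 0.08003 × 200000 = 16010 N·s/m.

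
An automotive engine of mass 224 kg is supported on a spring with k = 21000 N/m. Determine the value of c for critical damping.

c_c = 2√(k·m) = 2√(21000 × 224) = 2 × 2169 = 4338 N·s/m.

4340 N·s/m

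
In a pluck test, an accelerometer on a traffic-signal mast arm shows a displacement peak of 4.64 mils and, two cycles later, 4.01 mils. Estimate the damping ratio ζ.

0.0116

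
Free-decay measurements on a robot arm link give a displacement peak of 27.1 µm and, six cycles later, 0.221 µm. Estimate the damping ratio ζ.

0.127

Logarithmic decrement δ = (1/n)·ln(x₀/x_n) = (1/6)·ln(27.1/0.221) = (1/6)·ln(122.6) = 0.8015.
ζ = δ/√(4π² + δ²) = 0.8015/√(39.48 + 0.642) = 0.8015/6.334 = 0.1265.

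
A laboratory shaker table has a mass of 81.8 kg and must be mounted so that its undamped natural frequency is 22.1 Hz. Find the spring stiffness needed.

ω_n = 2πf_n = 2π × 22.1 = 138.9 rad/s.
k = m·ω_n² = 81.8 × 138.9² = 81.8 × 19280 = 1577000 N/m.

1580000 N/m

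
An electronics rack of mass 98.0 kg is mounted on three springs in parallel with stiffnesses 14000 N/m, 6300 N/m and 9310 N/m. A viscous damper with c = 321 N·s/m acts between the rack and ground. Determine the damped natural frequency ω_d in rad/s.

17.3 rad/s

Parallel springs add: k_eq = 14000 + 6300 + 9310 = 29610 N/m.
ω_n = √(k_eq/m) = √(29610/98.0) = 17.38 rad/s.
Critical damping c_c = 2√(k_eq·m) = 2√(29610 × 98.0) = 3407 N·s/m, so ζ = c/c_c = 321/3407 = 0.09422.
ω_d = ω_n√(1 − ζ²) = 17.38 × √(1 − 0.00888) = 17.30 rad/s.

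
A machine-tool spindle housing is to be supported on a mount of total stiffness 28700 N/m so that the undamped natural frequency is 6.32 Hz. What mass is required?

18.2 kg

ω_n = 2πf_n = 2π × 6.32 = 39.71 rad/s.
m = k/ω_n² = 28700/39.71² = 28700/1577 = 18.20 kg.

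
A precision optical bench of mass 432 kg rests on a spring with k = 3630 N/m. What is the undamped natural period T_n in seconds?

2.17 s

ω_n = √(k/m) = √(3630/432) = √8.403 = 2.899 rad/s.
T_n = 2π/ω_n = 6.283/2.899 = 2.168 s.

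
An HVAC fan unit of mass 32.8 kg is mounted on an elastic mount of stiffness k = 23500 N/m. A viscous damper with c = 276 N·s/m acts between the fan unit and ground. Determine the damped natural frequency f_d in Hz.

ω_n = √(k/m) = √(23500/32.8) = 26.77 rad/s.
Critical damping c_c = 2√(k·m) = 2√(23500 × 32.8) = 1756 N·s/m, so ζ = c/c_c = 276/1756 = 0.1572.
ω_d = ω_n√(1 − ζ²) = 26.77 × √(1 − 0.0247) = 26.43 rad/s.
f_d = ω_d/(2π) = 4.207 Hz.

4.21 Hz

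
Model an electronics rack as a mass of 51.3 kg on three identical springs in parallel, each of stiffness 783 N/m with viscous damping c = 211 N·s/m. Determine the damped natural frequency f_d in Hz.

Parallel springs add: k_eq = 3 × 783 = 2349 N/m.
ω_n = √(k_eq/m) = √(2349/51.3) = 6.767 rad/s.
Critical damping c_c = 2√(k_eq·m) = 2√(2349 × 51.3) = 694.3 N·s/m, so ζ = c/c_c = 211/694.3 = 0.3039.
ω_d = ω_n√(1 − ζ²) = 6.767 × √(1 − 0.0924) = 6.447 rad/s.
f_d = ω_d/(2π) = 1.026 Hz.

1.03 Hz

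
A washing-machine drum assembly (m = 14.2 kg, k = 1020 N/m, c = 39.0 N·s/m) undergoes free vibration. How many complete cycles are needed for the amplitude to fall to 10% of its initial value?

3 cycles

ζ = c/(2√(km)) = 39.0/(2√(1020 × 14.2)) = 39.0/240.7 = 0.1620.
Logarithmic decrement δ = 2πζ/√(1 − ζ²) = 2π × 0.1620/√(1 − 0.0263) = 1.032.
x_n/x₀ = e^(−nδ) ≤ 0.1; take ln: n ≥ ln(1/0.1)/δ = 2.303/1.032 = 2.232.
So 3 complete cycles are required.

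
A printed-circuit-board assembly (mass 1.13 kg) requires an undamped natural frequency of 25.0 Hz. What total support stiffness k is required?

27900 N/m

ω_n = 2πf_n = 2π × 25.0 = 157.1 rad/s.
k = m·ω_n² = 1.13 × 157.1² = 1.13 × 24670 = 27880 N/m.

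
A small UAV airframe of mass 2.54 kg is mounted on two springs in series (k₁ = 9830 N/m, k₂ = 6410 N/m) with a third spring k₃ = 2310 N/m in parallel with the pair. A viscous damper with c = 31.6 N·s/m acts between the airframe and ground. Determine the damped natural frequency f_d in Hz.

7.79 Hz

Series pair: k_s = k₁k₂/(k₁+k₂) = (9830)(6410)/(9830 + 6410) = 3880 N/m. In parallel with k₃: k_eq = 3880 + 2310 = 6190 N/m.
ω_n = √(k_eq/m) = √(6190/2.54) = 49.37 rad/s.
Critical damping c_c = 2√(k_eq·m) = 2√(6190 × 2.54) = 250.8 N·s/m, so ζ = c/c_c = 31.6/250.8 = 0.1260.
ω_d = ω_n√(1 − ζ²) = 49.37 × √(1 − 0.0159) = 48.97 rad/s.
f_d = ω_d/(2π) = 7.794 Hz.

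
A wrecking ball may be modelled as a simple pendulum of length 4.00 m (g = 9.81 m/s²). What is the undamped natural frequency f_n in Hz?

0.249 Hz

For a simple pendulum ω_n = √(g/L) = √(9.81/4.00) = √2.453 = 1.566 rad/s.
f_n = ω_n/(2π) = 1.566/6.283 = 0.2492 Hz.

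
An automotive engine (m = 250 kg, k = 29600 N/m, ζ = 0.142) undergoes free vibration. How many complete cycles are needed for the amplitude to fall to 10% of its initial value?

3 cycles

Logarithmic decrement δ = 2πζ/√(1 − ζ²) = 2π × 0.1420/√(1 − 0.0202) = 0.9013.
x_n/x₀ = e^(−nδ) ≤ 0.1; take ln: n ≥ ln(1/0.1)/δ = 2.303/0.9013 = 2.555.
So 3 complete cycles are required.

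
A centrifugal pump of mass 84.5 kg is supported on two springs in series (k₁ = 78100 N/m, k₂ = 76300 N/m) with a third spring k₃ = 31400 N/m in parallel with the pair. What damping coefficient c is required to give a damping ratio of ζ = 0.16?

Series pair: k_s = k₁k₂/(k₁+k₂) = (78100)(76300)/(78100 + 76300) = 38590 N/m. In parallel with k₃: k_eq = 38590 + 31400 = 69990 N/m.
c_c = 2√(k_eq·m) = 2√(69990 × 84.5) = 4864 N·s/m.
c = ζ·c_c = 0.16 × 4864 = 778.2 N·s/m.

778 N·s/m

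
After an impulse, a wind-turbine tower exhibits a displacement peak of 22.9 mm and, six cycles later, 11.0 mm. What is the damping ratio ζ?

Logarithmic decrement δ = (1/n)·ln(x₀/x_n) = (1/6)·ln(22.9/11.0) = (1/6)·ln(2.082) = 0.1222.
ζ = δ/√(4π² + δ²) = 0.1222/√(39.48 + 0.0149) = 0.1222/6.284 = 0.01945.

0.0194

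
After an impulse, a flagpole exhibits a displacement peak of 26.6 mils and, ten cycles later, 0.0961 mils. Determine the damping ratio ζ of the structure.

Logarithmic decrement δ = (1/n)·ln(x₀/x_n) = (1/10)·ln(26.6/0.0961) = (1/10)·ln(276.8) = 0.5623.
ζ = δ/√(4π² + δ²) = 0.5623/√(39.48 + 0.316) = 0.5623/6.308 = 0.08914.

0.0891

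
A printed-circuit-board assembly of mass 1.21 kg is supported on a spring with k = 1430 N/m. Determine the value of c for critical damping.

c_c = 2√(k·m) = 2√(1430 × 1.21) = 2 × 41.60 = 83.19 N·s/m.

83.2 N·s/m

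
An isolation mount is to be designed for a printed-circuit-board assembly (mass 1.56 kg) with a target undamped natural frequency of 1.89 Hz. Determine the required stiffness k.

ω_n = 2πf_n = 2π × 1.89 = 11.88 rad/s.
k = m·ω_n² = 1.56 × 11.88² = 1.56 × 141.0 = 220.0 N/m.

220 N/m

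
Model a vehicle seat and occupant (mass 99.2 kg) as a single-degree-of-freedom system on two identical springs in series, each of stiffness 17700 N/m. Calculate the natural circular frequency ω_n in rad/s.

Series springs: 1/k_eq = 2/17700, so k_eq = 17700/2 = 8850 N/m.
ω_n = √(k_eq/m) = √(8850/99.2) = √89.21 = 9.445 rad/s.

9.45 rad/s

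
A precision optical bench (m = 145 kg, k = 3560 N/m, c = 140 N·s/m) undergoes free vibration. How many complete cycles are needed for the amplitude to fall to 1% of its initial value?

ζ = c/(2√(km)) = 140/(2√(3560 × 145)) = 140/1437 = 0.09743.
Logarithmic decrement δ = 2πζ/√(1 − ζ²) = 2π × 0.09743/√(1 − 0.00949) = 0.6151.
x_n/x₀ = e^(−nδ) ≤ 0.01; take ln: n ≥ ln(1/0.01)/δ = 4.605/0.6151 = 7.487.
So 8 complete cycles are required.

8 cycles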